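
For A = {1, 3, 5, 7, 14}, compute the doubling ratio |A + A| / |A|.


|A| = 5.
Compute A + A by enumerating all 25 pairs.
A + A = {2, 4, 6, 8, 10, 12, 14, 15, 17, 19, 21, 28}, so |A + A| = 12.
K = |A + A| / |A| = 12/5 (already in lowest terms) ≈ 2.4000.
Reference: AP of size 5 gives K = 9/5 ≈ 1.8000; a fully generic set of size 5 gives K ≈ 3.0000.

|A| = 5, |A + A| = 12, K = 12/5.


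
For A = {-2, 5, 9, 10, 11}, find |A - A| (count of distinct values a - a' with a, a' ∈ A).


A - A = {a - a' : a, a' ∈ A}; |A| = 5.
Bounds: 2|A|-1 ≤ |A - A| ≤ |A|² - |A| + 1, i.e. 9 ≤ |A - A| ≤ 21.
Note: 0 ∈ A - A always (from a - a). The set is symmetric: if d ∈ A - A then -d ∈ A - A.
Enumerate nonzero differences d = a - a' with a > a' (then include -d):
Positive differences: {1, 2, 4, 5, 6, 7, 11, 12, 13}
Full difference set: {0} ∪ (positive diffs) ∪ (negative diffs).
|A - A| = 1 + 2·9 = 19 (matches direct enumeration: 19).

|A - A| = 19


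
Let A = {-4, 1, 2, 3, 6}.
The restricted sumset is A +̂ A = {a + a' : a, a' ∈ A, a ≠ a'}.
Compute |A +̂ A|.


Restricted sumset: A +̂ A = {a + a' : a ∈ A, a' ∈ A, a ≠ a'}.
Equivalently, take A + A and drop any sum 2a that is achievable ONLY as a + a for a ∈ A (i.e. sums representable only with equal summands).
Enumerate pairs (a, a') with a < a' (symmetric, so each unordered pair gives one sum; this covers all a ≠ a'):
  -4 + 1 = -3
  -4 + 2 = -2
  -4 + 3 = -1
  -4 + 6 = 2
  1 + 2 = 3
  1 + 3 = 4
  1 + 6 = 7
  2 + 3 = 5
  2 + 6 = 8
  3 + 6 = 9
Collected distinct sums: {-3, -2, -1, 2, 3, 4, 5, 7, 8, 9}
|A +̂ A| = 10
(Reference bound: |A +̂ A| ≥ 2|A| - 3 for |A| ≥ 2, with |A| = 5 giving ≥ 7.)

|A +̂ A| = 10


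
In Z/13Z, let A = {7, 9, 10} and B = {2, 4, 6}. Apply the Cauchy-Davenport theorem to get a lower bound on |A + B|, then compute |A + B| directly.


Cauchy-Davenport: |A + B| ≥ min(p, |A| + |B| - 1) for A, B nonempty in Z/pZ.
|A| = 3, |B| = 3, p = 13.
CD lower bound = min(13, 3 + 3 - 1) = min(13, 5) = 5.
Compute A + B mod 13 directly:
a = 7: 7+2=9, 7+4=11, 7+6=0
a = 9: 9+2=11, 9+4=0, 9+6=2
a = 10: 10+2=12, 10+4=1, 10+6=3
A + B = {0, 1, 2, 3, 9, 11, 12}, so |A + B| = 7.
Verify: 7 ≥ 5? Yes ✓.

CD lower bound = 5, actual |A + B| = 7.


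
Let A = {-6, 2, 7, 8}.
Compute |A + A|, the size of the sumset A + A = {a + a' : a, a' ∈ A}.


A + A = {a + a' : a, a' ∈ A}; |A| = 4.
General bounds: 2|A| - 1 ≤ |A + A| ≤ |A|(|A|+1)/2, i.e. 7 ≤ |A + A| ≤ 10.
Lower bound 2|A|-1 is attained iff A is an arithmetic progression.
Enumerate sums a + a' for a ≤ a' (symmetric, so this suffices):
a = -6: -6+-6=-12, -6+2=-4, -6+7=1, -6+8=2
a = 2: 2+2=4, 2+7=9, 2+8=10
a = 7: 7+7=14, 7+8=15
a = 8: 8+8=16
Distinct sums: {-12, -4, 1, 2, 4, 9, 10, 14, 15, 16}
|A + A| = 10

|A + A| = 10


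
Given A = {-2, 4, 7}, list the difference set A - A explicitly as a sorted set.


A - A = {a - a' : a, a' ∈ A}.
Compute a - a' for each ordered pair (a, a'):
a = -2: -2--2=0, -2-4=-6, -2-7=-9
a = 4: 4--2=6, 4-4=0, 4-7=-3
a = 7: 7--2=9, 7-4=3, 7-7=0
Collecting distinct values (and noting 0 appears from a-a):
A - A = {-9, -6, -3, 0, 3, 6, 9}
|A - A| = 7

A - A = {-9, -6, -3, 0, 3, 6, 9}


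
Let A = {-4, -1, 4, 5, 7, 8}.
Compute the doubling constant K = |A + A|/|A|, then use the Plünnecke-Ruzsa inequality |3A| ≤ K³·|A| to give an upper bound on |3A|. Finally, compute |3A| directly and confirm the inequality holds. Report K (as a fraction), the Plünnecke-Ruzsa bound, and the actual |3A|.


|A| = 6.
Step 1: Compute A + A by enumerating all 36 pairs.
A + A = {-8, -5, -2, 0, 1, 3, 4, 6, 7, 8, 9, 10, 11, 12, 13, 14, 15, 16}, so |A + A| = 18.
Step 2: Doubling constant K = |A + A|/|A| = 18/6 = 18/6 ≈ 3.0000.
Step 3: Plünnecke-Ruzsa gives |3A| ≤ K³·|A| = (3.0000)³ · 6 ≈ 162.0000.
Step 4: Compute 3A = A + A + A directly by enumerating all triples (a,b,c) ∈ A³; |3A| = 30.
Step 5: Check 30 ≤ 162.0000? Yes ✓.

K = 18/6, Plünnecke-Ruzsa bound K³|A| ≈ 162.0000, |3A| = 30, inequality holds.


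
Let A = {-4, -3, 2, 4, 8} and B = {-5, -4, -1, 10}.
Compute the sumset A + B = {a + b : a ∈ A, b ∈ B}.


A + B = {a + b : a ∈ A, b ∈ B}.
Enumerate all |A|·|B| = 5·4 = 20 pairs (a, b) and collect distinct sums.
a = -4: -4+-5=-9, -4+-4=-8, -4+-1=-5, -4+10=6
a = -3: -3+-5=-8, -3+-4=-7, -3+-1=-4, -3+10=7
a = 2: 2+-5=-3, 2+-4=-2, 2+-1=1, 2+10=12
a = 4: 4+-5=-1, 4+-4=0, 4+-1=3, 4+10=14
a = 8: 8+-5=3, 8+-4=4, 8+-1=7, 8+10=18
Collecting distinct sums: A + B = {-9, -8, -7, -5, -4, -3, -2, -1, 0, 1, 3, 4, 6, 7, 12, 14, 18}
|A + B| = 17

A + B = {-9, -8, -7, -5, -4, -3, -2, -1, 0, 1, 3, 4, 6, 7, 12, 14, 18}


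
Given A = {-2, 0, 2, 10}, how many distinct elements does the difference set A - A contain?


A - A = {a - a' : a, a' ∈ A}; |A| = 4.
Bounds: 2|A|-1 ≤ |A - A| ≤ |A|² - |A| + 1, i.e. 7 ≤ |A - A| ≤ 13.
Note: 0 ∈ A - A always (from a - a). The set is symmetric: if d ∈ A - A then -d ∈ A - A.
Enumerate nonzero differences d = a - a' with a > a' (then include -d):
Positive differences: {2, 4, 8, 10, 12}
Full difference set: {0} ∪ (positive diffs) ∪ (negative diffs).
|A - A| = 1 + 2·5 = 11 (matches direct enumeration: 11).

|A - A| = 11


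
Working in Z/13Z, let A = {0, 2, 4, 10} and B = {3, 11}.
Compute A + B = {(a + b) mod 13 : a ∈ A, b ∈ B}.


Work in Z/13Z: reduce every sum a + b modulo 13.
Enumerate all 8 pairs:
a = 0: 0+3=3, 0+11=11
a = 2: 2+3=5, 2+11=0
a = 4: 4+3=7, 4+11=2
a = 10: 10+3=0, 10+11=8
Distinct residues collected: {0, 2, 3, 5, 7, 8, 11}
|A + B| = 7 (out of 13 total residues).

A + B = {0, 2, 3, 5, 7, 8, 11}


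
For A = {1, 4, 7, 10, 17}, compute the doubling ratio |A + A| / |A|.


|A| = 5.
Compute A + A by enumerating all 25 pairs.
A + A = {2, 5, 8, 11, 14, 17, 18, 20, 21, 24, 27, 34}, so |A + A| = 12.
K = |A + A| / |A| = 12/5 (already in lowest terms) ≈ 2.4000.
Reference: AP of size 5 gives K = 9/5 ≈ 1.8000; a fully generic set of size 5 gives K ≈ 3.0000.

|A| = 5, |A + A| = 12, K = 12/5.


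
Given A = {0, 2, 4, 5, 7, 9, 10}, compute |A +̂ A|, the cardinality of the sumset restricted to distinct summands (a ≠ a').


Restricted sumset: A +̂ A = {a + a' : a ∈ A, a' ∈ A, a ≠ a'}.
Equivalently, take A + A and drop any sum 2a that is achievable ONLY as a + a for a ∈ A (i.e. sums representable only with equal summands).
Enumerate pairs (a, a') with a < a' (symmetric, so each unordered pair gives one sum; this covers all a ≠ a'):
  0 + 2 = 2
  0 + 4 = 4
  0 + 5 = 5
  0 + 7 = 7
  0 + 9 = 9
  0 + 10 = 10
  2 + 4 = 6
  2 + 5 = 7
  2 + 7 = 9
  2 + 9 = 11
  2 + 10 = 12
  4 + 5 = 9
  4 + 7 = 11
  4 + 9 = 13
  4 + 10 = 14
  5 + 7 = 12
  5 + 9 = 14
  5 + 10 = 15
  7 + 9 = 16
  7 + 10 = 17
  9 + 10 = 19
Collected distinct sums: {2, 4, 5, 6, 7, 9, 10, 11, 12, 13, 14, 15, 16, 17, 19}
|A +̂ A| = 15
(Reference bound: |A +̂ A| ≥ 2|A| - 3 for |A| ≥ 2, with |A| = 7 giving ≥ 11.)

|A +̂ A| = 15


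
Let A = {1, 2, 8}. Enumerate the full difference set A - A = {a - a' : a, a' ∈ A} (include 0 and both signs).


A - A = {a - a' : a, a' ∈ A}.
Compute a - a' for each ordered pair (a, a'):
a = 1: 1-1=0, 1-2=-1, 1-8=-7
a = 2: 2-1=1, 2-2=0, 2-8=-6
a = 8: 8-1=7, 8-2=6, 8-8=0
Collecting distinct values (and noting 0 appears from a-a):
A - A = {-7, -6, -1, 0, 1, 6, 7}
|A - A| = 7

A - A = {-7, -6, -1, 0, 1, 6, 7}


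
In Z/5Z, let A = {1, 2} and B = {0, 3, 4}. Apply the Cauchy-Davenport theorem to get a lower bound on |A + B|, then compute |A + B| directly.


Cauchy-Davenport: |A + B| ≥ min(p, |A| + |B| - 1) for A, B nonempty in Z/pZ.
|A| = 2, |B| = 3, p = 5.
CD lower bound = min(5, 2 + 3 - 1) = min(5, 4) = 4.
Compute A + B mod 5 directly:
a = 1: 1+0=1, 1+3=4, 1+4=0
a = 2: 2+0=2, 2+3=0, 2+4=1
A + B = {0, 1, 2, 4}, so |A + B| = 4.
Verify: 4 ≥ 4? Yes ✓.

CD lower bound = 4, actual |A + B| = 4.


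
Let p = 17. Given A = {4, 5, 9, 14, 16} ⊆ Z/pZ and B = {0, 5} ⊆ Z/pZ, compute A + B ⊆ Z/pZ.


Work in Z/17Z: reduce every sum a + b modulo 17.
Enumerate all 10 pairs:
a = 4: 4+0=4, 4+5=9
a = 5: 5+0=5, 5+5=10
a = 9: 9+0=9, 9+5=14
a = 14: 14+0=14, 14+5=2
a = 16: 16+0=16, 16+5=4
Distinct residues collected: {2, 4, 5, 9, 10, 14, 16}
|A + B| = 7 (out of 17 total residues).

A + B = {2, 4, 5, 9, 10, 14, 16}


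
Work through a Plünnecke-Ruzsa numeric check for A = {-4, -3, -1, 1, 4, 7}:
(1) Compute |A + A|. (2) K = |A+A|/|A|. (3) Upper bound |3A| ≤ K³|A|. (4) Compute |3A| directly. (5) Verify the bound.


|A| = 6.
Step 1: Compute A + A by enumerating all 36 pairs.
A + A = {-8, -7, -6, -5, -4, -3, -2, 0, 1, 2, 3, 4, 5, 6, 8, 11, 14}, so |A + A| = 17.
Step 2: Doubling constant K = |A + A|/|A| = 17/6 = 17/6 ≈ 2.8333.
Step 3: Plünnecke-Ruzsa gives |3A| ≤ K³·|A| = (2.8333)³ · 6 ≈ 136.4722.
Step 4: Compute 3A = A + A + A directly by enumerating all triples (a,b,c) ∈ A³; |3A| = 29.
Step 5: Check 29 ≤ 136.4722? Yes ✓.

K = 17/6, Plünnecke-Ruzsa bound K³|A| ≈ 136.4722, |3A| = 29, inequality holds.


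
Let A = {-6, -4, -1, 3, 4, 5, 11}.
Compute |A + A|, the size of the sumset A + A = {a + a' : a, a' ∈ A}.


A + A = {a + a' : a, a' ∈ A}; |A| = 7.
General bounds: 2|A| - 1 ≤ |A + A| ≤ |A|(|A|+1)/2, i.e. 13 ≤ |A + A| ≤ 28.
Lower bound 2|A|-1 is attained iff A is an arithmetic progression.
Enumerate sums a + a' for a ≤ a' (symmetric, so this suffices):
a = -6: -6+-6=-12, -6+-4=-10, -6+-1=-7, -6+3=-3, -6+4=-2, -6+5=-1, -6+11=5
a = -4: -4+-4=-8, -4+-1=-5, -4+3=-1, -4+4=0, -4+5=1, -4+11=7
a = -1: -1+-1=-2, -1+3=2, -1+4=3, -1+5=4, -1+11=10
a = 3: 3+3=6, 3+4=7, 3+5=8, 3+11=14
a = 4: 4+4=8, 4+5=9, 4+11=15
a = 5: 5+5=10, 5+11=16
a = 11: 11+11=22
Distinct sums: {-12, -10, -8, -7, -5, -3, -2, -1, 0, 1, 2, 3, 4, 5, 6, 7, 8, 9, 10, 14, 15, 16, 22}
|A + A| = 23

|A + A| = 23


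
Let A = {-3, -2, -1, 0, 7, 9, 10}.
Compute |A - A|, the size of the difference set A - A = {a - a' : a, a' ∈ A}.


A - A = {a - a' : a, a' ∈ A}; |A| = 7.
Bounds: 2|A|-1 ≤ |A - A| ≤ |A|² - |A| + 1, i.e. 13 ≤ |A - A| ≤ 43.
Note: 0 ∈ A - A always (from a - a). The set is symmetric: if d ∈ A - A then -d ∈ A - A.
Enumerate nonzero differences d = a - a' with a > a' (then include -d):
Positive differences: {1, 2, 3, 7, 8, 9, 10, 11, 12, 13}
Full difference set: {0} ∪ (positive diffs) ∪ (negative diffs).
|A - A| = 1 + 2·10 = 21 (matches direct enumeration: 21).

|A - A| = 21


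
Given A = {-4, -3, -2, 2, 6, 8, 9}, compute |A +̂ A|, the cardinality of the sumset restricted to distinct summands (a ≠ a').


Restricted sumset: A +̂ A = {a + a' : a ∈ A, a' ∈ A, a ≠ a'}.
Equivalently, take A + A and drop any sum 2a that is achievable ONLY as a + a for a ∈ A (i.e. sums representable only with equal summands).
Enumerate pairs (a, a') with a < a' (symmetric, so each unordered pair gives one sum; this covers all a ≠ a'):
  -4 + -3 = -7
  -4 + -2 = -6
  -4 + 2 = -2
  -4 + 6 = 2
  -4 + 8 = 4
  -4 + 9 = 5
  -3 + -2 = -5
  -3 + 2 = -1
  -3 + 6 = 3
  -3 + 8 = 5
  -3 + 9 = 6
  -2 + 2 = 0
  -2 + 6 = 4
  -2 + 8 = 6
  -2 + 9 = 7
  2 + 6 = 8
  2 + 8 = 10
  2 + 9 = 11
  6 + 8 = 14
  6 + 9 = 15
  8 + 9 = 17
Collected distinct sums: {-7, -6, -5, -2, -1, 0, 2, 3, 4, 5, 6, 7, 8, 10, 11, 14, 15, 17}
|A +̂ A| = 18
(Reference bound: |A +̂ A| ≥ 2|A| - 3 for |A| ≥ 2, with |A| = 7 giving ≥ 11.)

|A +̂ A| = 18


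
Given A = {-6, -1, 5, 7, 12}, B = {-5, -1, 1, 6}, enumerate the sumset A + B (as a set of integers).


A + B = {a + b : a ∈ A, b ∈ B}.
Enumerate all |A|·|B| = 5·4 = 20 pairs (a, b) and collect distinct sums.
a = -6: -6+-5=-11, -6+-1=-7, -6+1=-5, -6+6=0
a = -1: -1+-5=-6, -1+-1=-2, -1+1=0, -1+6=5
a = 5: 5+-5=0, 5+-1=4, 5+1=6, 5+6=11
a = 7: 7+-5=2, 7+-1=6, 7+1=8, 7+6=13
a = 12: 12+-5=7, 12+-1=11, 12+1=13, 12+6=18
Collecting distinct sums: A + B = {-11, -7, -6, -5, -2, 0, 2, 4, 5, 6, 7, 8, 11, 13, 18}
|A + B| = 15

A + B = {-11, -7, -6, -5, -2, 0, 2, 4, 5, 6, 7, 8, 11, 13, 18}


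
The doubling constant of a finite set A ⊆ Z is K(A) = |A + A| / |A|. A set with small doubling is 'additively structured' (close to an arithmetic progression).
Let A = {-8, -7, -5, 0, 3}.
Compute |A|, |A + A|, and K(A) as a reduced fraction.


|A| = 5.
Compute A + A by enumerating all 25 pairs.
A + A = {-16, -15, -14, -13, -12, -10, -8, -7, -5, -4, -2, 0, 3, 6}, so |A + A| = 14.
K = |A + A| / |A| = 14/5 (already in lowest terms) ≈ 2.8000.
Reference: AP of size 5 gives K = 9/5 ≈ 1.8000; a fully generic set of size 5 gives K ≈ 3.0000.

|A| = 5, |A + A| = 14, K = 14/5.


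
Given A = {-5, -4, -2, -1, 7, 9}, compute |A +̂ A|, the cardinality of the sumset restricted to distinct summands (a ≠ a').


Restricted sumset: A +̂ A = {a + a' : a ∈ A, a' ∈ A, a ≠ a'}.
Equivalently, take A + A and drop any sum 2a that is achievable ONLY as a + a for a ∈ A (i.e. sums representable only with equal summands).
Enumerate pairs (a, a') with a < a' (symmetric, so each unordered pair gives one sum; this covers all a ≠ a'):
  -5 + -4 = -9
  -5 + -2 = -7
  -5 + -1 = -6
  -5 + 7 = 2
  -5 + 9 = 4
  -4 + -2 = -6
  -4 + -1 = -5
  -4 + 7 = 3
  -4 + 9 = 5
  -2 + -1 = -3
  -2 + 7 = 5
  -2 + 9 = 7
  -1 + 7 = 6
  -1 + 9 = 8
  7 + 9 = 16
Collected distinct sums: {-9, -7, -6, -5, -3, 2, 3, 4, 5, 6, 7, 8, 16}
|A +̂ A| = 13
(Reference bound: |A +̂ A| ≥ 2|A| - 3 for |A| ≥ 2, with |A| = 6 giving ≥ 9.)

|A +̂ A| = 13


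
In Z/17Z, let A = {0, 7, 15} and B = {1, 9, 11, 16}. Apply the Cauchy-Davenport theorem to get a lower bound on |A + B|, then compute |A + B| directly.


Cauchy-Davenport: |A + B| ≥ min(p, |A| + |B| - 1) for A, B nonempty in Z/pZ.
|A| = 3, |B| = 4, p = 17.
CD lower bound = min(17, 3 + 4 - 1) = min(17, 6) = 6.
Compute A + B mod 17 directly:
a = 0: 0+1=1, 0+9=9, 0+11=11, 0+16=16
a = 7: 7+1=8, 7+9=16, 7+11=1, 7+16=6
a = 15: 15+1=16, 15+9=7, 15+11=9, 15+16=14
A + B = {1, 6, 7, 8, 9, 11, 14, 16}, so |A + B| = 8.
Verify: 8 ≥ 6? Yes ✓.

CD lower bound = 6, actual |A + B| = 8.


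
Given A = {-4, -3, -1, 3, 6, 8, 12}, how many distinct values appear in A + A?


A + A = {a + a' : a, a' ∈ A}; |A| = 7.
General bounds: 2|A| - 1 ≤ |A + A| ≤ |A|(|A|+1)/2, i.e. 13 ≤ |A + A| ≤ 28.
Lower bound 2|A|-1 is attained iff A is an arithmetic progression.
Enumerate sums a + a' for a ≤ a' (symmetric, so this suffices):
a = -4: -4+-4=-8, -4+-3=-7, -4+-1=-5, -4+3=-1, -4+6=2, -4+8=4, -4+12=8
a = -3: -3+-3=-6, -3+-1=-4, -3+3=0, -3+6=3, -3+8=5, -3+12=9
a = -1: -1+-1=-2, -1+3=2, -1+6=5, -1+8=7, -1+12=11
a = 3: 3+3=6, 3+6=9, 3+8=11, 3+12=15
a = 6: 6+6=12, 6+8=14, 6+12=18
a = 8: 8+8=16, 8+12=20
a = 12: 12+12=24
Distinct sums: {-8, -7, -6, -5, -4, -2, -1, 0, 2, 3, 4, 5, 6, 7, 8, 9, 11, 12, 14, 15, 16, 18, 20, 24}
|A + A| = 24

|A + A| = 24


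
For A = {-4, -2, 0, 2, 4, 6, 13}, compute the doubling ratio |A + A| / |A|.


|A| = 7.
Compute A + A by enumerating all 49 pairs.
A + A = {-8, -6, -4, -2, 0, 2, 4, 6, 8, 9, 10, 11, 12, 13, 15, 17, 19, 26}, so |A + A| = 18.
K = |A + A| / |A| = 18/7 (already in lowest terms) ≈ 2.5714.
Reference: AP of size 7 gives K = 13/7 ≈ 1.8571; a fully generic set of size 7 gives K ≈ 4.0000.

|A| = 7, |A + A| = 18, K = 18/7.


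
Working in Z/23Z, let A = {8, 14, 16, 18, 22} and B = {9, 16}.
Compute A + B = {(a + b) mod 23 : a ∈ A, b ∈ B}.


Work in Z/23Z: reduce every sum a + b modulo 23.
Enumerate all 10 pairs:
a = 8: 8+9=17, 8+16=1
a = 14: 14+9=0, 14+16=7
a = 16: 16+9=2, 16+16=9
a = 18: 18+9=4, 18+16=11
a = 22: 22+9=8, 22+16=15
Distinct residues collected: {0, 1, 2, 4, 7, 8, 9, 11, 15, 17}
|A + B| = 10 (out of 23 total residues).

A + B = {0, 1, 2, 4, 7, 8, 9, 11, 15, 17}


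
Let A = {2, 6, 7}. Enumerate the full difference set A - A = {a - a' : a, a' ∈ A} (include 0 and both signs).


A - A = {a - a' : a, a' ∈ A}.
Compute a - a' for each ordered pair (a, a'):
a = 2: 2-2=0, 2-6=-4, 2-7=-5
a = 6: 6-2=4, 6-6=0, 6-7=-1
a = 7: 7-2=5, 7-6=1, 7-7=0
Collecting distinct values (and noting 0 appears from a-a):
A - A = {-5, -4, -1, 0, 1, 4, 5}
|A - A| = 7

A - A = {-5, -4, -1, 0, 1, 4, 5}


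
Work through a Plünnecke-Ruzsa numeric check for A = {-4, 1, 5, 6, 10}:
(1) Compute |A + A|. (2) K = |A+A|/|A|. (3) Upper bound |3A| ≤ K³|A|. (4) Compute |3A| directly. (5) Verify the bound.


|A| = 5.
Step 1: Compute A + A by enumerating all 25 pairs.
A + A = {-8, -3, 1, 2, 6, 7, 10, 11, 12, 15, 16, 20}, so |A + A| = 12.
Step 2: Doubling constant K = |A + A|/|A| = 12/5 = 12/5 ≈ 2.4000.
Step 3: Plünnecke-Ruzsa gives |3A| ≤ K³·|A| = (2.4000)³ · 5 ≈ 69.1200.
Step 4: Compute 3A = A + A + A directly by enumerating all triples (a,b,c) ∈ A³; |3A| = 22.
Step 5: Check 22 ≤ 69.1200? Yes ✓.

K = 12/5, Plünnecke-Ruzsa bound K³|A| ≈ 69.1200, |3A| = 22, inequality holds.


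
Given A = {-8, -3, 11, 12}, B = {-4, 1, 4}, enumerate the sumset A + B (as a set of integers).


A + B = {a + b : a ∈ A, b ∈ B}.
Enumerate all |A|·|B| = 4·3 = 12 pairs (a, b) and collect distinct sums.
a = -8: -8+-4=-12, -8+1=-7, -8+4=-4
a = -3: -3+-4=-7, -3+1=-2, -3+4=1
a = 11: 11+-4=7, 11+1=12, 11+4=15
a = 12: 12+-4=8, 12+1=13, 12+4=16
Collecting distinct sums: A + B = {-12, -7, -4, -2, 1, 7, 8, 12, 13, 15, 16}
|A + B| = 11

A + B = {-12, -7, -4, -2, 1, 7, 8, 12, 13, 15, 16}


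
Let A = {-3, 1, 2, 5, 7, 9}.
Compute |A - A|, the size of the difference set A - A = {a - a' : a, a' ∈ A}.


A - A = {a - a' : a, a' ∈ A}; |A| = 6.
Bounds: 2|A|-1 ≤ |A - A| ≤ |A|² - |A| + 1, i.e. 11 ≤ |A - A| ≤ 31.
Note: 0 ∈ A - A always (from a - a). The set is symmetric: if d ∈ A - A then -d ∈ A - A.
Enumerate nonzero differences d = a - a' with a > a' (then include -d):
Positive differences: {1, 2, 3, 4, 5, 6, 7, 8, 10, 12}
Full difference set: {0} ∪ (positive diffs) ∪ (negative diffs).
|A - A| = 1 + 2·10 = 21 (matches direct enumeration: 21).

|A - A| = 21


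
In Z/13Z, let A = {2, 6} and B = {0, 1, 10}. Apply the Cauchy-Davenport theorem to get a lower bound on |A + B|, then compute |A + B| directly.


Cauchy-Davenport: |A + B| ≥ min(p, |A| + |B| - 1) for A, B nonempty in Z/pZ.
|A| = 2, |B| = 3, p = 13.
CD lower bound = min(13, 2 + 3 - 1) = min(13, 4) = 4.
Compute A + B mod 13 directly:
a = 2: 2+0=2, 2+1=3, 2+10=12
a = 6: 6+0=6, 6+1=7, 6+10=3
A + B = {2, 3, 6, 7, 12}, so |A + B| = 5.
Verify: 5 ≥ 4? Yes ✓.

CD lower bound = 4, actual |A + B| = 5.


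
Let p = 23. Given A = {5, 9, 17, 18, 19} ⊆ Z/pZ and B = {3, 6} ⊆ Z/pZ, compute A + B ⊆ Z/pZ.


Work in Z/23Z: reduce every sum a + b modulo 23.
Enumerate all 10 pairs:
a = 5: 5+3=8, 5+6=11
a = 9: 9+3=12, 9+6=15
a = 17: 17+3=20, 17+6=0
a = 18: 18+3=21, 18+6=1
a = 19: 19+3=22, 19+6=2
Distinct residues collected: {0, 1, 2, 8, 11, 12, 15, 20, 21, 22}
|A + B| = 10 (out of 23 total residues).

A + B = {0, 1, 2, 8, 11, 12, 15, 20, 21, 22}


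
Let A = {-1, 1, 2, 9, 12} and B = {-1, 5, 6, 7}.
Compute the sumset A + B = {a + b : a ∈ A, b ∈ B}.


A + B = {a + b : a ∈ A, b ∈ B}.
Enumerate all |A|·|B| = 5·4 = 20 pairs (a, b) and collect distinct sums.
a = -1: -1+-1=-2, -1+5=4, -1+6=5, -1+7=6
a = 1: 1+-1=0, 1+5=6, 1+6=7, 1+7=8
a = 2: 2+-1=1, 2+5=7, 2+6=8, 2+7=9
a = 9: 9+-1=8, 9+5=14, 9+6=15, 9+7=16
a = 12: 12+-1=11, 12+5=17, 12+6=18, 12+7=19
Collecting distinct sums: A + B = {-2, 0, 1, 4, 5, 6, 7, 8, 9, 11, 14, 15, 16, 17, 18, 19}
|A + B| = 16

A + B = {-2, 0, 1, 4, 5, 6, 7, 8, 9, 11, 14, 15, 16, 17, 18, 19}


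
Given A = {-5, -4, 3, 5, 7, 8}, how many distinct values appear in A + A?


A + A = {a + a' : a, a' ∈ A}; |A| = 6.
General bounds: 2|A| - 1 ≤ |A + A| ≤ |A|(|A|+1)/2, i.e. 11 ≤ |A + A| ≤ 21.
Lower bound 2|A|-1 is attained iff A is an arithmetic progression.
Enumerate sums a + a' for a ≤ a' (symmetric, so this suffices):
a = -5: -5+-5=-10, -5+-4=-9, -5+3=-2, -5+5=0, -5+7=2, -5+8=3
a = -4: -4+-4=-8, -4+3=-1, -4+5=1, -4+7=3, -4+8=4
a = 3: 3+3=6, 3+5=8, 3+7=10, 3+8=11
a = 5: 5+5=10, 5+7=12, 5+8=13
a = 7: 7+7=14, 7+8=15
a = 8: 8+8=16
Distinct sums: {-10, -9, -8, -2, -1, 0, 1, 2, 3, 4, 6, 8, 10, 11, 12, 13, 14, 15, 16}
|A + A| = 19

|A + A| = 19


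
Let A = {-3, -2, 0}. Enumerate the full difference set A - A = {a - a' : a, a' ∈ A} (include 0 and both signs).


A - A = {a - a' : a, a' ∈ A}.
Compute a - a' for each ordered pair (a, a'):
a = -3: -3--3=0, -3--2=-1, -3-0=-3
a = -2: -2--3=1, -2--2=0, -2-0=-2
a = 0: 0--3=3, 0--2=2, 0-0=0
Collecting distinct values (and noting 0 appears from a-a):
A - A = {-3, -2, -1, 0, 1, 2, 3}
|A - A| = 7

A - A = {-3, -2, -1, 0, 1, 2, 3}


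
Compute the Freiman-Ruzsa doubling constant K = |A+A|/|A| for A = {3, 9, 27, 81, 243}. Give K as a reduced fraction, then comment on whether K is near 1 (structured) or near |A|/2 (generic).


|A| = 5.
Compute A + A by enumerating all 25 pairs.
A + A = {6, 12, 18, 30, 36, 54, 84, 90, 108, 162, 246, 252, 270, 324, 486}, so |A + A| = 15.
K = |A + A| / |A| = 15/5 = 3/1 ≈ 3.0000.
Reference: AP of size 5 gives K = 9/5 ≈ 1.8000; a fully generic set of size 5 gives K ≈ 3.0000.

|A| = 5, |A + A| = 15, K = 15/5 = 3/1.


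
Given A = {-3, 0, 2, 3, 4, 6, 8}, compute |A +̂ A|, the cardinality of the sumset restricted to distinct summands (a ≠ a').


Restricted sumset: A +̂ A = {a + a' : a ∈ A, a' ∈ A, a ≠ a'}.
Equivalently, take A + A and drop any sum 2a that is achievable ONLY as a + a for a ∈ A (i.e. sums representable only with equal summands).
Enumerate pairs (a, a') with a < a' (symmetric, so each unordered pair gives one sum; this covers all a ≠ a'):
  -3 + 0 = -3
  -3 + 2 = -1
  -3 + 3 = 0
  -3 + 4 = 1
  -3 + 6 = 3
  -3 + 8 = 5
  0 + 2 = 2
  0 + 3 = 3
  0 + 4 = 4
  0 + 6 = 6
  0 + 8 = 8
  2 + 3 = 5
  2 + 4 = 6
  2 + 6 = 8
  2 + 8 = 10
  3 + 4 = 7
  3 + 6 = 9
  3 + 8 = 11
  4 + 6 = 10
  4 + 8 = 12
  6 + 8 = 14
Collected distinct sums: {-3, -1, 0, 1, 2, 3, 4, 5, 6, 7, 8, 9, 10, 11, 12, 14}
|A +̂ A| = 16
(Reference bound: |A +̂ A| ≥ 2|A| - 3 for |A| ≥ 2, with |A| = 7 giving ≥ 11.)

|A +̂ A| = 16


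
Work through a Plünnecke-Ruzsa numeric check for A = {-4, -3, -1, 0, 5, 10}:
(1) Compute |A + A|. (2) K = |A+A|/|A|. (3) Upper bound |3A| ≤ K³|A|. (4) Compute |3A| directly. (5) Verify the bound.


|A| = 6.
Step 1: Compute A + A by enumerating all 36 pairs.
A + A = {-8, -7, -6, -5, -4, -3, -2, -1, 0, 1, 2, 4, 5, 6, 7, 9, 10, 15, 20}, so |A + A| = 19.
Step 2: Doubling constant K = |A + A|/|A| = 19/6 = 19/6 ≈ 3.1667.
Step 3: Plünnecke-Ruzsa gives |3A| ≤ K³·|A| = (3.1667)³ · 6 ≈ 190.5278.
Step 4: Compute 3A = A + A + A directly by enumerating all triples (a,b,c) ∈ A³; |3A| = 33.
Step 5: Check 33 ≤ 190.5278? Yes ✓.

K = 19/6, Plünnecke-Ruzsa bound K³|A| ≈ 190.5278, |3A| = 33, inequality holds.


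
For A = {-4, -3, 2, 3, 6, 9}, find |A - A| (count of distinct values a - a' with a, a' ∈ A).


A - A = {a - a' : a, a' ∈ A}; |A| = 6.
Bounds: 2|A|-1 ≤ |A - A| ≤ |A|² - |A| + 1, i.e. 11 ≤ |A - A| ≤ 31.
Note: 0 ∈ A - A always (from a - a). The set is symmetric: if d ∈ A - A then -d ∈ A - A.
Enumerate nonzero differences d = a - a' with a > a' (then include -d):
Positive differences: {1, 3, 4, 5, 6, 7, 9, 10, 12, 13}
Full difference set: {0} ∪ (positive diffs) ∪ (negative diffs).
|A - A| = 1 + 2·10 = 21 (matches direct enumeration: 21).

|A - A| = 21


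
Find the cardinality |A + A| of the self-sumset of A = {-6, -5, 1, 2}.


A + A = {a + a' : a, a' ∈ A}; |A| = 4.
General bounds: 2|A| - 1 ≤ |A + A| ≤ |A|(|A|+1)/2, i.e. 7 ≤ |A + A| ≤ 10.
Lower bound 2|A|-1 is attained iff A is an arithmetic progression.
Enumerate sums a + a' for a ≤ a' (symmetric, so this suffices):
a = -6: -6+-6=-12, -6+-5=-11, -6+1=-5, -6+2=-4
a = -5: -5+-5=-10, -5+1=-4, -5+2=-3
a = 1: 1+1=2, 1+2=3
a = 2: 2+2=4
Distinct sums: {-12, -11, -10, -5, -4, -3, 2, 3, 4}
|A + A| = 9

|A + A| = 9


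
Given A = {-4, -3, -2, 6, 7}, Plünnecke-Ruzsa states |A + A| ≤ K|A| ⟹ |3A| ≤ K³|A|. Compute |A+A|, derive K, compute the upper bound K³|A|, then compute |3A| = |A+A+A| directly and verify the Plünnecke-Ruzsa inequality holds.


|A| = 5.
Step 1: Compute A + A by enumerating all 25 pairs.
A + A = {-8, -7, -6, -5, -4, 2, 3, 4, 5, 12, 13, 14}, so |A + A| = 12.
Step 2: Doubling constant K = |A + A|/|A| = 12/5 = 12/5 ≈ 2.4000.
Step 3: Plünnecke-Ruzsa gives |3A| ≤ K³·|A| = (2.4000)³ · 5 ≈ 69.1200.
Step 4: Compute 3A = A + A + A directly by enumerating all triples (a,b,c) ∈ A³; |3A| = 22.
Step 5: Check 22 ≤ 69.1200? Yes ✓.

K = 12/5, Plünnecke-Ruzsa bound K³|A| ≈ 69.1200, |3A| = 22, inequality holds.


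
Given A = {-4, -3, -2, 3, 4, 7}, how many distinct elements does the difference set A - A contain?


A - A = {a - a' : a, a' ∈ A}; |A| = 6.
Bounds: 2|A|-1 ≤ |A - A| ≤ |A|² - |A| + 1, i.e. 11 ≤ |A - A| ≤ 31.
Note: 0 ∈ A - A always (from a - a). The set is symmetric: if d ∈ A - A then -d ∈ A - A.
Enumerate nonzero differences d = a - a' with a > a' (then include -d):
Positive differences: {1, 2, 3, 4, 5, 6, 7, 8, 9, 10, 11}
Full difference set: {0} ∪ (positive diffs) ∪ (negative diffs).
|A - A| = 1 + 2·11 = 23 (matches direct enumeration: 23).

|A - A| = 23


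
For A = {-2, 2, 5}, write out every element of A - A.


A - A = {a - a' : a, a' ∈ A}.
Compute a - a' for each ordered pair (a, a'):
a = -2: -2--2=0, -2-2=-4, -2-5=-7
a = 2: 2--2=4, 2-2=0, 2-5=-3
a = 5: 5--2=7, 5-2=3, 5-5=0
Collecting distinct values (and noting 0 appears from a-a):
A - A = {-7, -4, -3, 0, 3, 4, 7}
|A - A| = 7

A - A = {-7, -4, -3, 0, 3, 4, 7}


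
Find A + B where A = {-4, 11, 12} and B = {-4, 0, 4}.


A + B = {a + b : a ∈ A, b ∈ B}.
Enumerate all |A|·|B| = 3·3 = 9 pairs (a, b) and collect distinct sums.
a = -4: -4+-4=-8, -4+0=-4, -4+4=0
a = 11: 11+-4=7, 11+0=11, 11+4=15
a = 12: 12+-4=8, 12+0=12, 12+4=16
Collecting distinct sums: A + B = {-8, -4, 0, 7, 8, 11, 12, 15, 16}
|A + B| = 9

A + B = {-8, -4, 0, 7, 8, 11, 12, 15, 16}


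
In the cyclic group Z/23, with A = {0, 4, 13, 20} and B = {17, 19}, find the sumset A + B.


Work in Z/23Z: reduce every sum a + b modulo 23.
Enumerate all 8 pairs:
a = 0: 0+17=17, 0+19=19
a = 4: 4+17=21, 4+19=0
a = 13: 13+17=7, 13+19=9
a = 20: 20+17=14, 20+19=16
Distinct residues collected: {0, 7, 9, 14, 16, 17, 19, 21}
|A + B| = 8 (out of 23 total residues).

A + B = {0, 7, 9, 14, 16, 17, 19, 21}


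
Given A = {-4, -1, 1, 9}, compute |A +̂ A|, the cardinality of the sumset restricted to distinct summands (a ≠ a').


Restricted sumset: A +̂ A = {a + a' : a ∈ A, a' ∈ A, a ≠ a'}.
Equivalently, take A + A and drop any sum 2a that is achievable ONLY as a + a for a ∈ A (i.e. sums representable only with equal summands).
Enumerate pairs (a, a') with a < a' (symmetric, so each unordered pair gives one sum; this covers all a ≠ a'):
  -4 + -1 = -5
  -4 + 1 = -3
  -4 + 9 = 5
  -1 + 1 = 0
  -1 + 9 = 8
  1 + 9 = 10
Collected distinct sums: {-5, -3, 0, 5, 8, 10}
|A +̂ A| = 6
(Reference bound: |A +̂ A| ≥ 2|A| - 3 for |A| ≥ 2, with |A| = 4 giving ≥ 5.)

|A +̂ A| = 6


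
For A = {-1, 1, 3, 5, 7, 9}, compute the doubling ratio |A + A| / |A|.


|A| = 6.
Compute A + A by enumerating all 36 pairs.
A + A = {-2, 0, 2, 4, 6, 8, 10, 12, 14, 16, 18}, so |A + A| = 11.
K = |A + A| / |A| = 11/6 (already in lowest terms) ≈ 1.8333.
Reference: AP of size 6 gives K = 11/6 ≈ 1.8333; a fully generic set of size 6 gives K ≈ 3.5000.

|A| = 6, |A + A| = 11, K = 11/6.


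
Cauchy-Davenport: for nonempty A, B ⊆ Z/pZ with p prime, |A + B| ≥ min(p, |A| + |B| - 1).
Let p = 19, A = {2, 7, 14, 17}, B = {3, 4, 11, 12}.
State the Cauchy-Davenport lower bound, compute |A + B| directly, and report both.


Cauchy-Davenport: |A + B| ≥ min(p, |A| + |B| - 1) for A, B nonempty in Z/pZ.
|A| = 4, |B| = 4, p = 19.
CD lower bound = min(19, 4 + 4 - 1) = min(19, 7) = 7.
Compute A + B mod 19 directly:
a = 2: 2+3=5, 2+4=6, 2+11=13, 2+12=14
a = 7: 7+3=10, 7+4=11, 7+11=18, 7+12=0
a = 14: 14+3=17, 14+4=18, 14+11=6, 14+12=7
a = 17: 17+3=1, 17+4=2, 17+11=9, 17+12=10
A + B = {0, 1, 2, 5, 6, 7, 9, 10, 11, 13, 14, 17, 18}, so |A + B| = 13.
Verify: 13 ≥ 7? Yes ✓.

CD lower bound = 7, actual |A + B| = 13.


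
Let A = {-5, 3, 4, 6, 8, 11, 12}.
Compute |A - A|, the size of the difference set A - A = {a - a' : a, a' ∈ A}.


A - A = {a - a' : a, a' ∈ A}; |A| = 7.
Bounds: 2|A|-1 ≤ |A - A| ≤ |A|² - |A| + 1, i.e. 13 ≤ |A - A| ≤ 43.
Note: 0 ∈ A - A always (from a - a). The set is symmetric: if d ∈ A - A then -d ∈ A - A.
Enumerate nonzero differences d = a - a' with a > a' (then include -d):
Positive differences: {1, 2, 3, 4, 5, 6, 7, 8, 9, 11, 13, 16, 17}
Full difference set: {0} ∪ (positive diffs) ∪ (negative diffs).
|A - A| = 1 + 2·13 = 27 (matches direct enumeration: 27).

|A - A| = 27


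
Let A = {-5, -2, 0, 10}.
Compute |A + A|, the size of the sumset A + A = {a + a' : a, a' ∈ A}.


A + A = {a + a' : a, a' ∈ A}; |A| = 4.
General bounds: 2|A| - 1 ≤ |A + A| ≤ |A|(|A|+1)/2, i.e. 7 ≤ |A + A| ≤ 10.
Lower bound 2|A|-1 is attained iff A is an arithmetic progression.
Enumerate sums a + a' for a ≤ a' (symmetric, so this suffices):
a = -5: -5+-5=-10, -5+-2=-7, -5+0=-5, -5+10=5
a = -2: -2+-2=-4, -2+0=-2, -2+10=8
a = 0: 0+0=0, 0+10=10
a = 10: 10+10=20
Distinct sums: {-10, -7, -5, -4, -2, 0, 5, 8, 10, 20}
|A + A| = 10

|A + A| = 10


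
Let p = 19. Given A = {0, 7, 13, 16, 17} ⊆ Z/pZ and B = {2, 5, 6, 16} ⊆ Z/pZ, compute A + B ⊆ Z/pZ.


Work in Z/19Z: reduce every sum a + b modulo 19.
Enumerate all 20 pairs:
a = 0: 0+2=2, 0+5=5, 0+6=6, 0+16=16
a = 7: 7+2=9, 7+5=12, 7+6=13, 7+16=4
a = 13: 13+2=15, 13+5=18, 13+6=0, 13+16=10
a = 16: 16+2=18, 16+5=2, 16+6=3, 16+16=13
a = 17: 17+2=0, 17+5=3, 17+6=4, 17+16=14
Distinct residues collected: {0, 2, 3, 4, 5, 6, 9, 10, 12, 13, 14, 15, 16, 18}
|A + B| = 14 (out of 19 total residues).

A + B = {0, 2, 3, 4, 5, 6, 9, 10, 12, 13, 14, 15, 16, 18}


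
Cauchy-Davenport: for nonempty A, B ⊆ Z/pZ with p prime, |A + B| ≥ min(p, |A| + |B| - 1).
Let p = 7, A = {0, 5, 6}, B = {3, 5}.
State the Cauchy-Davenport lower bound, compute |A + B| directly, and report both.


Cauchy-Davenport: |A + B| ≥ min(p, |A| + |B| - 1) for A, B nonempty in Z/pZ.
|A| = 3, |B| = 2, p = 7.
CD lower bound = min(7, 3 + 2 - 1) = min(7, 4) = 4.
Compute A + B mod 7 directly:
a = 0: 0+3=3, 0+5=5
a = 5: 5+3=1, 5+5=3
a = 6: 6+3=2, 6+5=4
A + B = {1, 2, 3, 4, 5}, so |A + B| = 5.
Verify: 5 ≥ 4? Yes ✓.

CD lower bound = 4, actual |A + B| = 5.


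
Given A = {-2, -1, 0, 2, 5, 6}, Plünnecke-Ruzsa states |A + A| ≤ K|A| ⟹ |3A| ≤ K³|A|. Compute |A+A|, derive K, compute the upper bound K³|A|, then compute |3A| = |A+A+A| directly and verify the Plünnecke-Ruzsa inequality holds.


|A| = 6.
Step 1: Compute A + A by enumerating all 36 pairs.
A + A = {-4, -3, -2, -1, 0, 1, 2, 3, 4, 5, 6, 7, 8, 10, 11, 12}, so |A + A| = 16.
Step 2: Doubling constant K = |A + A|/|A| = 16/6 = 16/6 ≈ 2.6667.
Step 3: Plünnecke-Ruzsa gives |3A| ≤ K³·|A| = (2.6667)³ · 6 ≈ 113.7778.
Step 4: Compute 3A = A + A + A directly by enumerating all triples (a,b,c) ∈ A³; |3A| = 25.
Step 5: Check 25 ≤ 113.7778? Yes ✓.

K = 16/6, Plünnecke-Ruzsa bound K³|A| ≈ 113.7778, |3A| = 25, inequality holds.


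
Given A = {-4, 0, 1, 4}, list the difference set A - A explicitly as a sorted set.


A - A = {a - a' : a, a' ∈ A}.
Compute a - a' for each ordered pair (a, a'):
a = -4: -4--4=0, -4-0=-4, -4-1=-5, -4-4=-8
a = 0: 0--4=4, 0-0=0, 0-1=-1, 0-4=-4
a = 1: 1--4=5, 1-0=1, 1-1=0, 1-4=-3
a = 4: 4--4=8, 4-0=4, 4-1=3, 4-4=0
Collecting distinct values (and noting 0 appears from a-a):
A - A = {-8, -5, -4, -3, -1, 0, 1, 3, 4, 5, 8}
|A - A| = 11

A - A = {-8, -5, -4, -3, -1, 0, 1, 3, 4, 5, 8}


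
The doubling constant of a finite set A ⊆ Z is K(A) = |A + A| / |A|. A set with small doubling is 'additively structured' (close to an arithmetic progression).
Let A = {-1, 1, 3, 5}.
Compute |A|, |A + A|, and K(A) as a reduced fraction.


|A| = 4.
Compute A + A by enumerating all 16 pairs.
A + A = {-2, 0, 2, 4, 6, 8, 10}, so |A + A| = 7.
K = |A + A| / |A| = 7/4 (already in lowest terms) ≈ 1.7500.
Reference: AP of size 4 gives K = 7/4 ≈ 1.7500; a fully generic set of size 4 gives K ≈ 2.5000.

|A| = 4, |A + A| = 7, K = 7/4.


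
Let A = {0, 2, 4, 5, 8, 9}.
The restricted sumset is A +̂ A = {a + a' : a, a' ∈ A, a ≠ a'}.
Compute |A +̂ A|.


Restricted sumset: A +̂ A = {a + a' : a ∈ A, a' ∈ A, a ≠ a'}.
Equivalently, take A + A and drop any sum 2a that is achievable ONLY as a + a for a ∈ A (i.e. sums representable only with equal summands).
Enumerate pairs (a, a') with a < a' (symmetric, so each unordered pair gives one sum; this covers all a ≠ a'):
  0 + 2 = 2
  0 + 4 = 4
  0 + 5 = 5
  0 + 8 = 8
  0 + 9 = 9
  2 + 4 = 6
  2 + 5 = 7
  2 + 8 = 10
  2 + 9 = 11
  4 + 5 = 9
  4 + 8 = 12
  4 + 9 = 13
  5 + 8 = 13
  5 + 9 = 14
  8 + 9 = 17
Collected distinct sums: {2, 4, 5, 6, 7, 8, 9, 10, 11, 12, 13, 14, 17}
|A +̂ A| = 13
(Reference bound: |A +̂ A| ≥ 2|A| - 3 for |A| ≥ 2, with |A| = 6 giving ≥ 9.)

|A +̂ A| = 13


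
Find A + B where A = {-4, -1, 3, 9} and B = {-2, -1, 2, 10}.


A + B = {a + b : a ∈ A, b ∈ B}.
Enumerate all |A|·|B| = 4·4 = 16 pairs (a, b) and collect distinct sums.
a = -4: -4+-2=-6, -4+-1=-5, -4+2=-2, -4+10=6
a = -1: -1+-2=-3, -1+-1=-2, -1+2=1, -1+10=9
a = 3: 3+-2=1, 3+-1=2, 3+2=5, 3+10=13
a = 9: 9+-2=7, 9+-1=8, 9+2=11, 9+10=19
Collecting distinct sums: A + B = {-6, -5, -3, -2, 1, 2, 5, 6, 7, 8, 9, 11, 13, 19}
|A + B| = 14

A + B = {-6, -5, -3, -2, 1, 2, 5, 6, 7, 8, 9, 11, 13, 19}


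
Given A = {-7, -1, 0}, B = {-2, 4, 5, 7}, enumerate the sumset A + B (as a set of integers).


A + B = {a + b : a ∈ A, b ∈ B}.
Enumerate all |A|·|B| = 3·4 = 12 pairs (a, b) and collect distinct sums.
a = -7: -7+-2=-9, -7+4=-3, -7+5=-2, -7+7=0
a = -1: -1+-2=-3, -1+4=3, -1+5=4, -1+7=6
a = 0: 0+-2=-2, 0+4=4, 0+5=5, 0+7=7
Collecting distinct sums: A + B = {-9, -3, -2, 0, 3, 4, 5, 6, 7}
|A + B| = 9

A + B = {-9, -3, -2, 0, 3, 4, 5, 6, 7}


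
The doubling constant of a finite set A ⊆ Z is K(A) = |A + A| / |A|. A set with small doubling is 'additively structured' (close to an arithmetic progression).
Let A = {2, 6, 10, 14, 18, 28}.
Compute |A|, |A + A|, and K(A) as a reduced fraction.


|A| = 6.
Compute A + A by enumerating all 36 pairs.
A + A = {4, 8, 12, 16, 20, 24, 28, 30, 32, 34, 36, 38, 42, 46, 56}, so |A + A| = 15.
K = |A + A| / |A| = 15/6 = 5/2 ≈ 2.5000.
Reference: AP of size 6 gives K = 11/6 ≈ 1.8333; a fully generic set of size 6 gives K ≈ 3.5000.

|A| = 6, |A + A| = 15, K = 15/6 = 5/2.


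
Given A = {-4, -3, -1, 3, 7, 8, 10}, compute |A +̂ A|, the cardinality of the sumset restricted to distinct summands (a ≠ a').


Restricted sumset: A +̂ A = {a + a' : a ∈ A, a' ∈ A, a ≠ a'}.
Equivalently, take A + A and drop any sum 2a that is achievable ONLY as a + a for a ∈ A (i.e. sums representable only with equal summands).
Enumerate pairs (a, a') with a < a' (symmetric, so each unordered pair gives one sum; this covers all a ≠ a'):
  -4 + -3 = -7
  -4 + -1 = -5
  -4 + 3 = -1
  -4 + 7 = 3
  -4 + 8 = 4
  -4 + 10 = 6
  -3 + -1 = -4
  -3 + 3 = 0
  -3 + 7 = 4
  -3 + 8 = 5
  -3 + 10 = 7
  -1 + 3 = 2
  -1 + 7 = 6
  -1 + 8 = 7
  -1 + 10 = 9
  3 + 7 = 10
  3 + 8 = 11
  3 + 10 = 13
  7 + 8 = 15
  7 + 10 = 17
  8 + 10 = 18
Collected distinct sums: {-7, -5, -4, -1, 0, 2, 3, 4, 5, 6, 7, 9, 10, 11, 13, 15, 17, 18}
|A +̂ A| = 18
(Reference bound: |A +̂ A| ≥ 2|A| - 3 for |A| ≥ 2, with |A| = 7 giving ≥ 11.)

|A +̂ A| = 18


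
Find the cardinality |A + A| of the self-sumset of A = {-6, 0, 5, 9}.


A + A = {a + a' : a, a' ∈ A}; |A| = 4.
General bounds: 2|A| - 1 ≤ |A + A| ≤ |A|(|A|+1)/2, i.e. 7 ≤ |A + A| ≤ 10.
Lower bound 2|A|-1 is attained iff A is an arithmetic progression.
Enumerate sums a + a' for a ≤ a' (symmetric, so this suffices):
a = -6: -6+-6=-12, -6+0=-6, -6+5=-1, -6+9=3
a = 0: 0+0=0, 0+5=5, 0+9=9
a = 5: 5+5=10, 5+9=14
a = 9: 9+9=18
Distinct sums: {-12, -6, -1, 0, 3, 5, 9, 10, 14, 18}
|A + A| = 10

|A + A| = 10


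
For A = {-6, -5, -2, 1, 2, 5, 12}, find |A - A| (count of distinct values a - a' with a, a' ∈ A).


A - A = {a - a' : a, a' ∈ A}; |A| = 7.
Bounds: 2|A|-1 ≤ |A - A| ≤ |A|² - |A| + 1, i.e. 13 ≤ |A - A| ≤ 43.
Note: 0 ∈ A - A always (from a - a). The set is symmetric: if d ∈ A - A then -d ∈ A - A.
Enumerate nonzero differences d = a - a' with a > a' (then include -d):
Positive differences: {1, 3, 4, 6, 7, 8, 10, 11, 14, 17, 18}
Full difference set: {0} ∪ (positive diffs) ∪ (negative diffs).
|A - A| = 1 + 2·11 = 23 (matches direct enumeration: 23).

|A - A| = 23


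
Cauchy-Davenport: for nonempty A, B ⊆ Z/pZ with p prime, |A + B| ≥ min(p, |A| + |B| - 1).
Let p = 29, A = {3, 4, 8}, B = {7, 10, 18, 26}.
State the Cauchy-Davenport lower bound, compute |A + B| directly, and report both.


Cauchy-Davenport: |A + B| ≥ min(p, |A| + |B| - 1) for A, B nonempty in Z/pZ.
|A| = 3, |B| = 4, p = 29.
CD lower bound = min(29, 3 + 4 - 1) = min(29, 6) = 6.
Compute A + B mod 29 directly:
a = 3: 3+7=10, 3+10=13, 3+18=21, 3+26=0
a = 4: 4+7=11, 4+10=14, 4+18=22, 4+26=1
a = 8: 8+7=15, 8+10=18, 8+18=26, 8+26=5
A + B = {0, 1, 5, 10, 11, 13, 14, 15, 18, 21, 22, 26}, so |A + B| = 12.
Verify: 12 ≥ 6? Yes ✓.

CD lower bound = 6, actual |A + B| = 12.


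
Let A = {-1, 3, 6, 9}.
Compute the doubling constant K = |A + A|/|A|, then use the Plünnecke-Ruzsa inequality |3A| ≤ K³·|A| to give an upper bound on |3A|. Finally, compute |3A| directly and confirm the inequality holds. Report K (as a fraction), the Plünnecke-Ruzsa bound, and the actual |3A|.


|A| = 4.
Step 1: Compute A + A by enumerating all 16 pairs.
A + A = {-2, 2, 5, 6, 8, 9, 12, 15, 18}, so |A + A| = 9.
Step 2: Doubling constant K = |A + A|/|A| = 9/4 = 9/4 ≈ 2.2500.
Step 3: Plünnecke-Ruzsa gives |3A| ≤ K³·|A| = (2.2500)³ · 4 ≈ 45.5625.
Step 4: Compute 3A = A + A + A directly by enumerating all triples (a,b,c) ∈ A³; |3A| = 16.
Step 5: Check 16 ≤ 45.5625? Yes ✓.

K = 9/4, Plünnecke-Ruzsa bound K³|A| ≈ 45.5625, |3A| = 16, inequality holds.


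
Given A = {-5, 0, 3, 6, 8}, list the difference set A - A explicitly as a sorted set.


A - A = {a - a' : a, a' ∈ A}.
Compute a - a' for each ordered pair (a, a'):
a = -5: -5--5=0, -5-0=-5, -5-3=-8, -5-6=-11, -5-8=-13
a = 0: 0--5=5, 0-0=0, 0-3=-3, 0-6=-6, 0-8=-8
a = 3: 3--5=8, 3-0=3, 3-3=0, 3-6=-3, 3-8=-5
a = 6: 6--5=11, 6-0=6, 6-3=3, 6-6=0, 6-8=-2
a = 8: 8--5=13, 8-0=8, 8-3=5, 8-6=2, 8-8=0
Collecting distinct values (and noting 0 appears from a-a):
A - A = {-13, -11, -8, -6, -5, -3, -2, 0, 2, 3, 5, 6, 8, 11, 13}
|A - A| = 15

A - A = {-13, -11, -8, -6, -5, -3, -2, 0, 2, 3, 5, 6, 8, 11, 13}


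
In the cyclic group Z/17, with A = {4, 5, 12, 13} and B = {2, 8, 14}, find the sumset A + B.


Work in Z/17Z: reduce every sum a + b modulo 17.
Enumerate all 12 pairs:
a = 4: 4+2=6, 4+8=12, 4+14=1
a = 5: 5+2=7, 5+8=13, 5+14=2
a = 12: 12+2=14, 12+8=3, 12+14=9
a = 13: 13+2=15, 13+8=4, 13+14=10
Distinct residues collected: {1, 2, 3, 4, 6, 7, 9, 10, 12, 13, 14, 15}
|A + B| = 12 (out of 17 total residues).

A + B = {1, 2, 3, 4, 6, 7, 9, 10, 12, 13, 14, 15}


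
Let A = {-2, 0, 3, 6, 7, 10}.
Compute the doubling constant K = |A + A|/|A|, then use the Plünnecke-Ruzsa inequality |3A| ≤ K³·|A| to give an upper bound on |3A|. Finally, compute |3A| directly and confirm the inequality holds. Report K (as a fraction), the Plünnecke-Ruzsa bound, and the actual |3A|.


|A| = 6.
Step 1: Compute A + A by enumerating all 36 pairs.
A + A = {-4, -2, 0, 1, 3, 4, 5, 6, 7, 8, 9, 10, 12, 13, 14, 16, 17, 20}, so |A + A| = 18.
Step 2: Doubling constant K = |A + A|/|A| = 18/6 = 18/6 ≈ 3.0000.
Step 3: Plünnecke-Ruzsa gives |3A| ≤ K³·|A| = (3.0000)³ · 6 ≈ 162.0000.
Step 4: Compute 3A = A + A + A directly by enumerating all triples (a,b,c) ∈ A³; |3A| = 32.
Step 5: Check 32 ≤ 162.0000? Yes ✓.

K = 18/6, Plünnecke-Ruzsa bound K³|A| ≈ 162.0000, |3A| = 32, inequality holds.


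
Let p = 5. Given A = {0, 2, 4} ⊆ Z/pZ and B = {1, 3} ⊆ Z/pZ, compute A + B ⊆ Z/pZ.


Work in Z/5Z: reduce every sum a + b modulo 5.
Enumerate all 6 pairs:
a = 0: 0+1=1, 0+3=3
a = 2: 2+1=3, 2+3=0
a = 4: 4+1=0, 4+3=2
Distinct residues collected: {0, 1, 2, 3}
|A + B| = 4 (out of 5 total residues).

A + B = {0, 1, 2, 3}
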